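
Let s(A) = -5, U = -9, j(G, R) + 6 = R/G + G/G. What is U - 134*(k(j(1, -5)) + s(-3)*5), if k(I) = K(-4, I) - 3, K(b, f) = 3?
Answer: 3341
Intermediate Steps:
j(G, R) = -5 + R/G (j(G, R) = -6 + (R/G + G/G) = -6 + (R/G + 1) = -6 + (1 + R/G) = -5 + R/G)
k(I) = 0 (k(I) = 3 - 3 = 0)
U - 134*(k(j(1, -5)) + s(-3)*5) = -9 - 134*(0 - 5*5) = -9 - 134*(0 - 25) = -9 - 134*(-25) = -9 + 3350 = 3341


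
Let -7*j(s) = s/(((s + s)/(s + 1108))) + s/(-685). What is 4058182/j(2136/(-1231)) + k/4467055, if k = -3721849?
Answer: -53502802891446466902/1041768029816515 ≈ -51358.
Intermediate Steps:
j(s) = -554/7 - 683*s/9590 (j(s) = -(s/(((s + s)/(s + 1108))) + s/(-685))/7 = -(s/(((2*s)/(1108 + s))) + s*(-1/685))/7 = -(s/((2*s/(1108 + s))) - s/685)/7 = -(s*((1108 + s)/(2*s)) - s/685)/7 = -((554 + s/2) - s/685)/7 = -(554 + 683*s/1370)/7 = -554/7 - 683*s/9590)
4058182/j(2136/(-1231)) + k/4467055 = 4058182/(-554/7 - 729444/(4795*(-1231))) - 3721849/4467055 = 4058182/(-554/7 - 729444*(-1)/(4795*1231)) - 3721849*1/4467055 = 4058182/(-554/7 - 683/9590*(-2136/1231)) - 3721849/4467055 = 4058182/(-554/7 + 729444/5902645) - 3721849/4467055 = 4058182/(-466422746/5902645) - 3721849/4467055 = 4058182*(-5902645/466422746) - 3721849/4467055 = -11977003845695/233211373 - 3721849/4467055 = -53502802891446466902/1041768029816515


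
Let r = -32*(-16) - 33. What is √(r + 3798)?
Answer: √4277 ≈ 65.399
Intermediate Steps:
r = 479 (r = 512 - 33 = 479)
√(r + 3798) = √(479 + 3798) = √4277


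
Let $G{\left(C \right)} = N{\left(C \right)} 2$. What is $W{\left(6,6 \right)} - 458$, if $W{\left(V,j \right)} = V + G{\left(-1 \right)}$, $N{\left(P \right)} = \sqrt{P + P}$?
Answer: $-452 + 2 i \sqrt{2} \approx -452.0 + 2.8284 i$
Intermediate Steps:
$N{\left(P \right)} = \sqrt{2} \sqrt{P}$ ($N{\left(P \right)} = \sqrt{2 P} = \sqrt{2} \sqrt{P}$)
$G{\left(C \right)} = 2 \sqrt{2} \sqrt{C}$ ($G{\left(C \right)} = \sqrt{2} \sqrt{C} 2 = 2 \sqrt{2} \sqrt{C}$)
$W{\left(V,j \right)} = V + 2 i \sqrt{2}$ ($W{\left(V,j \right)} = V + 2 \sqrt{2} \sqrt{-1} = V + 2 \sqrt{2} i = V + 2 i \sqrt{2}$)
$W{\left(6,6 \right)} - 458 = \left(6 + 2 i \sqrt{2}\right) - 458 = -452 + 2 i \sqrt{2}$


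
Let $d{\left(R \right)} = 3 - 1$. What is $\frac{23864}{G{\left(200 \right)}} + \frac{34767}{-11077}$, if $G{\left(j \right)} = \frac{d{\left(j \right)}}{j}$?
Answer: $\frac{26434118033}{11077} \approx 2.3864 \cdot 10^{6}$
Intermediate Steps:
$d{\left(R \right)} = 2$ ($d{\left(R \right)} = 3 - 1 = 2$)
$G{\left(j \right)} = \frac{2}{j}$
$\frac{23864}{G{\left(200 \right)}} + \frac{34767}{-11077} = \frac{23864}{2 \cdot \frac{1}{200}} + \frac{34767}{-11077} = \frac{23864}{2 \cdot \frac{1}{200}} + 34767 \left(- \frac{1}{11077}\right) = 23864 \frac{1}{\frac{1}{100}} - \frac{34767}{11077} = 23864 \cdot 100 - \frac{34767}{11077} = 2386400 - \frac{34767}{11077} = \frac{26434118033}{11077}$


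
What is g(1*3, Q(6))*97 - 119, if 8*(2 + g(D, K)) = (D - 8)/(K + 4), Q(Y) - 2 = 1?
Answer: -18013/56 ≈ -321.66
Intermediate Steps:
Q(Y) = 3 (Q(Y) = 2 + 1 = 3)
g(D, K) = -2 + (-8 + D)/(8*(4 + K)) (g(D, K) = -2 + ((D - 8)/(K + 4))/8 = -2 + ((-8 + D)/(4 + K))/8 = -2 + (-8 + D)/(8*(4 + K)))
g(1*3, Q(6))*97 - 119 = ((-72 + 1*3 - 16*3)/(8*(4 + 3)))*97 - 119 = ((⅛)*(-72 + 3 - 48)/7)*97 - 119 = ((⅛)*(⅐)*(-117))*97 - 119 = -117/56*97 - 119 = -11349/56 - 119 = -18013/56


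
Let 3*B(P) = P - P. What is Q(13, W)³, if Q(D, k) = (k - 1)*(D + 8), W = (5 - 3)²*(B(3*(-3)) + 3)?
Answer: 12326391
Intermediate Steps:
B(P) = 0 (B(P) = (P - P)/3 = (⅓)*0 = 0)
W = 12 (W = (5 - 3)²*(0 + 3) = 2²*3 = 4*3 = 12)
Q(D, k) = (-1 + k)*(8 + D)
Q(13, W)³ = (-8 - 1*13 + 8*12 + 13*12)³ = (-8 - 13 + 96 + 156)³ = 231³ = 12326391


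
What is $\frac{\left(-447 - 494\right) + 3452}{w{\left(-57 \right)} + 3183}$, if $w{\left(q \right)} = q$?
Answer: $\frac{837}{1042} \approx 0.80326$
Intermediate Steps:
$\frac{\left(-447 - 494\right) + 3452}{w{\left(-57 \right)} + 3183} = \frac{\left(-447 - 494\right) + 3452}{-57 + 3183} = \frac{-941 + 3452}{3126} = 2511 \cdot \frac{1}{3126} = \frac{837}{1042}$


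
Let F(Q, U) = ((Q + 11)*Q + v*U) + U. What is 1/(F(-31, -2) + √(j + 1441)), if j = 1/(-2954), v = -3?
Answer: 1843296/1145959991 - √12574330202/1145959991 ≈ 0.0015107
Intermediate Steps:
F(Q, U) = -2*U + Q*(11 + Q) (F(Q, U) = ((Q + 11)*Q - 3*U) + U = ((11 + Q)*Q - 3*U) + U = (Q*(11 + Q) - 3*U) + U = (-3*U + Q*(11 + Q)) + U = -2*U + Q*(11 + Q))
j = -1/2954 ≈ -0.00033852
1/(F(-31, -2) + √(j + 1441)) = 1/(((-31)² - 2*(-2) + 11*(-31)) + √(-1/2954 + 1441)) = 1/((961 + 4 - 341) + √(4256713/2954)) = 1/(624 + √12574330202/2954)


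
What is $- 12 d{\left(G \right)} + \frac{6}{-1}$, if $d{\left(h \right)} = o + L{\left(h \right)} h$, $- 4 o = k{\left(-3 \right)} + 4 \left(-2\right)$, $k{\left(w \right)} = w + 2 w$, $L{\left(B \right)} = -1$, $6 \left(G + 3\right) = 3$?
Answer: $-87$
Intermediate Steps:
$G = - \frac{5}{2}$ ($G = -3 + \frac{1}{6} \cdot 3 = -3 + \frac{1}{2} = - \frac{5}{2} \approx -2.5$)
$k{\left(w \right)} = 3 w$
$o = \frac{17}{4}$ ($o = - \frac{3 \left(-3\right) + 4 \left(-2\right)}{4} = - \frac{-9 - 8}{4} = \left(- \frac{1}{4}\right) \left(-17\right) = \frac{17}{4} \approx 4.25$)
$d{\left(h \right)} = \frac{17}{4} - h$
$- 12 d{\left(G \right)} + \frac{6}{-1} = - 12 \left(\frac{17}{4} - - \frac{5}{2}\right) + \frac{6}{-1} = - 12 \left(\frac{17}{4} + \frac{5}{2}\right) + 6 \left(-1\right) = \left(-12\right) \frac{27}{4} - 6 = -81 - 6 = -87$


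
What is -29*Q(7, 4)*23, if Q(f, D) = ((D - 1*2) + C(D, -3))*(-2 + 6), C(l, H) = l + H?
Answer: -8004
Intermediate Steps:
C(l, H) = H + l
Q(f, D) = -20 + 8*D (Q(f, D) = ((D - 1*2) + (-3 + D))*(-2 + 6) = ((D - 2) + (-3 + D))*4 = ((-2 + D) + (-3 + D))*4 = (-5 + 2*D)*4 = -20 + 8*D)
-29*Q(7, 4)*23 = -29*(-20 + 8*4)*23 = -29*(-20 + 32)*23 = -29*12*23 = -348*23 = -8004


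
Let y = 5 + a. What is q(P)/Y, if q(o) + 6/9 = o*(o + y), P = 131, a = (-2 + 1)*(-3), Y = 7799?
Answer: 54625/23397 ≈ 2.3347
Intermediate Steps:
a = 3 (a = -1*(-3) = 3)
y = 8 (y = 5 + 3 = 8)
q(o) = -⅔ + o*(8 + o) (q(o) = -⅔ + o*(o + 8) = -⅔ + o*(8 + o))
q(P)/Y = (-⅔ + 131² + 8*131)/7799 = (-⅔ + 17161 + 1048)*(1/7799) = (54625/3)*(1/7799) = 54625/23397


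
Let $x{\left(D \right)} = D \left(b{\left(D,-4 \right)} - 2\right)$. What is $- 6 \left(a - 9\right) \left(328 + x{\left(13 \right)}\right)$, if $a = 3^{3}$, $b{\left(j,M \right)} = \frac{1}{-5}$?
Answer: $- \frac{161676}{5} \approx -32335.0$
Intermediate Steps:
$b{\left(j,M \right)} = - \frac{1}{5}$
$a = 27$
$x{\left(D \right)} = - \frac{11 D}{5}$ ($x{\left(D \right)} = D \left(- \frac{1}{5} - 2\right) = D \left(- \frac{11}{5}\right) = - \frac{11 D}{5}$)
$- 6 \left(a - 9\right) \left(328 + x{\left(13 \right)}\right) = - 6 \left(27 - 9\right) \left(328 - \frac{143}{5}\right) = \left(-6\right) 18 \left(328 - \frac{143}{5}\right) = \left(-108\right) \frac{1497}{5} = - \frac{161676}{5}$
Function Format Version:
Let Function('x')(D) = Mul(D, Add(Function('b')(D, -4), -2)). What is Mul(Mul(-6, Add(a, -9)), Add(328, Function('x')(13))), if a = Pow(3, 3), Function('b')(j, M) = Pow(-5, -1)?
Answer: Rational(-161676, 5) ≈ -32335.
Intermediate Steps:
Function('b')(j, M) = Rational(-1, 5)
a = 27
Function('x')(D) = Mul(Rational(-11, 5), D) (Function('x')(D) = Mul(D, Add(Rational(-1, 5), -2)) = Mul(D, Rational(-11, 5)) = Mul(Rational(-11, 5), D))
Mul(Mul(-6, Add(a, -9)), Add(328, Function('x')(13))) = Mul(Mul(-6, Add(27, -9)), Add(328, Mul(Rational(-11, 5), 13))) = Mul(Mul(-6, 18), Add(328, Rational(-143, 5))) = Mul(-108, Rational(1497, 5)) = Rational(-161676, 5)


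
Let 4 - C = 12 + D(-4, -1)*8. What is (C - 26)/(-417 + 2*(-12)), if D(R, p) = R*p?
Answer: 22/147 ≈ 0.14966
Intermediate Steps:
C = -40 (C = 4 - (12 - 4*(-1)*8) = 4 - (12 + 4*8) = 4 - (12 + 32) = 4 - 1*44 = 4 - 44 = -40)
(C - 26)/(-417 + 2*(-12)) = (-40 - 26)/(-417 + 2*(-12)) = -66/(-417 - 24) = -66/(-441) = -66*(-1/441) = 22/147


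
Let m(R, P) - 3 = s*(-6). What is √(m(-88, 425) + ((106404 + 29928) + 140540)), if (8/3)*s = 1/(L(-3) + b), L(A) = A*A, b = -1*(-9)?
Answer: 3*√492222/4 ≈ 526.19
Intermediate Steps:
b = 9
L(A) = A²
s = 1/48 (s = 3/(8*((-3)² + 9)) = 3/(8*(9 + 9)) = (3/8)/18 = (3/8)*(1/18) = 1/48 ≈ 0.020833)
m(R, P) = 23/8 (m(R, P) = 3 + (1/48)*(-6) = 3 - ⅛ = 23/8)
√(m(-88, 425) + ((106404 + 29928) + 140540)) = √(23/8 + ((106404 + 29928) + 140540)) = √(23/8 + (136332 + 140540)) = √(23/8 + 276872) = √(2214999/8) = 3*√492222/4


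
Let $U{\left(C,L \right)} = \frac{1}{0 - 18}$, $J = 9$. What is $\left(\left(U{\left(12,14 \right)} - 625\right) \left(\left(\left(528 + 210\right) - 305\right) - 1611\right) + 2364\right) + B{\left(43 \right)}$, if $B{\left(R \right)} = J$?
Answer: $\frac{6648196}{9} \approx 7.3869 \cdot 10^{5}$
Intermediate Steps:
$U{\left(C,L \right)} = - \frac{1}{18}$ ($U{\left(C,L \right)} = \frac{1}{-18} = - \frac{1}{18}$)
$B{\left(R \right)} = 9$
$\left(\left(U{\left(12,14 \right)} - 625\right) \left(\left(\left(528 + 210\right) - 305\right) - 1611\right) + 2364\right) + B{\left(43 \right)} = \left(\left(- \frac{1}{18} - 625\right) \left(\left(\left(528 + 210\right) - 305\right) - 1611\right) + 2364\right) + 9 = \left(- \frac{11251 \left(\left(738 - 305\right) - 1611\right)}{18} + 2364\right) + 9 = \left(- \frac{11251 \left(433 - 1611\right)}{18} + 2364\right) + 9 = \left(\left(- \frac{11251}{18}\right) \left(-1178\right) + 2364\right) + 9 = \left(\frac{6626839}{9} + 2364\right) + 9 = \frac{6648115}{9} + 9 = \frac{6648196}{9}$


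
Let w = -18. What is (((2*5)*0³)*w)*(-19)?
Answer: 0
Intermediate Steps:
(((2*5)*0³)*w)*(-19) = (((2*5)*0³)*(-18))*(-19) = ((10*0)*(-18))*(-19) = (0*(-18))*(-19) = 0*(-19) = 0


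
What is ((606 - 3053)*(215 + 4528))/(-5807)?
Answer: 11606121/5807 ≈ 1998.6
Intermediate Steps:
((606 - 3053)*(215 + 4528))/(-5807) = -2447*4743*(-1/5807) = -11606121*(-1/5807) = 11606121/5807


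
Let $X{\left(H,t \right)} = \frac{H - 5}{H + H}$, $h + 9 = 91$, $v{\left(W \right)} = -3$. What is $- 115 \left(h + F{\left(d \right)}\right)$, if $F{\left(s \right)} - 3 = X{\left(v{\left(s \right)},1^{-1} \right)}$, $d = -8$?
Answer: $- \frac{29785}{3} \approx -9928.3$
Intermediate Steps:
$h = 82$ ($h = -9 + 91 = 82$)
$X{\left(H,t \right)} = \frac{-5 + H}{2 H}$
$F{\left(s \right)} = \frac{13}{3}$ ($F{\left(s \right)} = 3 + \frac{-5 - 3}{2 \left(-3\right)} = 3 + \frac{1}{2} \left(- \frac{1}{3}\right) \left(-8\right) = 3 + \frac{4}{3} = \frac{13}{3}$)
$- 115 \left(h + F{\left(d \right)}\right) = - 115 \left(82 + \frac{13}{3}\right) = \left(-115\right) \frac{259}{3} = - \frac{29785}{3}$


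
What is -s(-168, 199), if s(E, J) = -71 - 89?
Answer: 160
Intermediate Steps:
s(E, J) = -160
-s(-168, 199) = -1*(-160) = 160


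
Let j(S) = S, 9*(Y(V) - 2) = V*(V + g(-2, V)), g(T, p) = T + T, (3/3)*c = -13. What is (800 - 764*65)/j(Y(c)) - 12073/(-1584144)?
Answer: -696608597113/378610416 ≈ -1839.9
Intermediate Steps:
c = -13
g(T, p) = 2*T
Y(V) = 2 + V*(-4 + V)/9 (Y(V) = 2 + (V*(V + 2*(-2)))/9 = 2 + (V*(V - 4))/9 = 2 + (V*(-4 + V))/9 = 2 + V*(-4 + V)/9)
(800 - 764*65)/j(Y(c)) - 12073/(-1584144) = (800 - 764*65)/(2 - 4/9*(-13) + (1/9)*(-13)**2) - 12073/(-1584144) = (800 - 49660)/(2 + 52/9 + (1/9)*169) - 12073*(-1/1584144) = -48860/(2 + 52/9 + 169/9) + 12073/1584144 = -48860/239/9 + 12073/1584144 = -48860*9/239 + 12073/1584144 = -439740/239 + 12073/1584144 = -696608597113/378610416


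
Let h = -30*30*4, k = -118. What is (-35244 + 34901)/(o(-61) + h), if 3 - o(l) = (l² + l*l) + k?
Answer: 343/10921 ≈ 0.031407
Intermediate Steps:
h = -3600 (h = -900*4 = -3600)
o(l) = 121 - 2*l² (o(l) = 3 - ((l² + l*l) - 118) = 3 - ((l² + l²) - 118) = 3 - (2*l² - 118) = 3 - (-118 + 2*l²) = 3 + (118 - 2*l²) = 121 - 2*l²)
(-35244 + 34901)/(o(-61) + h) = (-35244 + 34901)/((121 - 2*(-61)²) - 3600) = -343/((121 - 2*3721) - 3600) = -343/((121 - 7442) - 3600) = -343/(-7321 - 3600) = -343/(-10921) = -343*(-1/10921) = 343/10921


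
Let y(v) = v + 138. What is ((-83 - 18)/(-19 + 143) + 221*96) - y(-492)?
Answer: 2674579/124 ≈ 21569.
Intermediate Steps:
y(v) = 138 + v
((-83 - 18)/(-19 + 143) + 221*96) - y(-492) = ((-83 - 18)/(-19 + 143) + 221*96) - (138 - 492) = (-101/124 + 21216) - 1*(-354) = (-101*1/124 + 21216) + 354 = (-101/124 + 21216) + 354 = 2630683/124 + 354 = 2674579/124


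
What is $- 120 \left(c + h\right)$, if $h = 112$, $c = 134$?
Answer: $-29520$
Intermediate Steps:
$- 120 \left(c + h\right) = - 120 \left(134 + 112\right) = \left(-120\right) 246 = -29520$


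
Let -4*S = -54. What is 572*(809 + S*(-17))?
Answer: 331474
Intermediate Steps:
S = 27/2 (S = -1/4*(-54) = 27/2 ≈ 13.500)
572*(809 + S*(-17)) = 572*(809 + (27/2)*(-17)) = 572*(809 - 459/2) = 572*(1159/2) = 331474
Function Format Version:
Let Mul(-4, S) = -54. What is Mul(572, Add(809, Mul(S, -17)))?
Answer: 331474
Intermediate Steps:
S = Rational(27, 2) (S = Mul(Rational(-1, 4), -54) = Rational(27, 2) ≈ 13.500)
Mul(572, Add(809, Mul(S, -17))) = Mul(572, Add(809, Mul(Rational(27, 2), -17))) = Mul(572, Add(809, Rational(-459, 2))) = Mul(572, Rational(1159, 2)) = 331474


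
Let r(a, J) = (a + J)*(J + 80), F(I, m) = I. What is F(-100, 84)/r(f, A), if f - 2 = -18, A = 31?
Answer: -20/333 ≈ -0.060060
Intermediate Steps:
f = -16 (f = 2 - 18 = -16)
r(a, J) = (80 + J)*(J + a) (r(a, J) = (J + a)*(80 + J) = (80 + J)*(J + a))
F(-100, 84)/r(f, A) = -100/(31² + 80*31 + 80*(-16) + 31*(-16)) = -100/(961 + 2480 - 1280 - 496) = -100/1665 = -100*1/1665 = -20/333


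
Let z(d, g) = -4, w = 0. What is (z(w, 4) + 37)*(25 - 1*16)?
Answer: 297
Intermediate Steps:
(z(w, 4) + 37)*(25 - 1*16) = (-4 + 37)*(25 - 1*16) = 33*(25 - 16) = 33*9 = 297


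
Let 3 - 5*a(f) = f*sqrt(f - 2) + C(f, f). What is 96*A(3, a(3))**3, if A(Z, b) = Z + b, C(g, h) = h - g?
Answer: 2592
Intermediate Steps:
a(f) = 3/5 - f*sqrt(-2 + f)/5 (a(f) = 3/5 - (f*sqrt(f - 2) + (f - f))/5 = 3/5 - (f*sqrt(-2 + f) + 0)/5 = 3/5 - f*sqrt(-2 + f)/5)
96*A(3, a(3))**3 = 96*(3 + (3/5 - 1/5*3*sqrt(-2 + 3)))**3 = 96*(3 + (3/5 - 1/5*3*sqrt(1)))**3 = 96*(3 + (3/5 - 1/5*3*1))**3 = 96*(3 + (3/5 - 3/5))**3 = 96*(3 + 0)**3 = 96*3**3 = 96*27 = 2592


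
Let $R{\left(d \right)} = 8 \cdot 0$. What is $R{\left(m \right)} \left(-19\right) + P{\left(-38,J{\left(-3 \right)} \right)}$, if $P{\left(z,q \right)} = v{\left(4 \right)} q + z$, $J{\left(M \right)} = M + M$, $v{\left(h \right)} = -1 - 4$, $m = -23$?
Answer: $-8$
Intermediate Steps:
$v{\left(h \right)} = -5$ ($v{\left(h \right)} = -1 - 4 = -5$)
$J{\left(M \right)} = 2 M$
$P{\left(z,q \right)} = z - 5 q$ ($P{\left(z,q \right)} = - 5 q + z = z - 5 q$)
$R{\left(d \right)} = 0$
$R{\left(m \right)} \left(-19\right) + P{\left(-38,J{\left(-3 \right)} \right)} = 0 \left(-19\right) - \left(38 + 5 \cdot 2 \left(-3\right)\right) = 0 - 8 = -8$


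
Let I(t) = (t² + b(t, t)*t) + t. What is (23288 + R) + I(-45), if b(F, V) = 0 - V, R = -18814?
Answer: 4429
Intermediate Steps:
b(F, V) = -V
I(t) = t (I(t) = (t² + (-t)*t) + t = (t² - t²) + t = 0 + t = t)
(23288 + R) + I(-45) = (23288 - 18814) - 45 = 4474 - 45 = 4429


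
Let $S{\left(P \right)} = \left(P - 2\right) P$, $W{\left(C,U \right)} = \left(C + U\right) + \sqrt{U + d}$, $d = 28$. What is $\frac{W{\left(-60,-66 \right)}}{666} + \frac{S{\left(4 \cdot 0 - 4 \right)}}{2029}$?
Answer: $- \frac{13315}{75073} + \frac{i \sqrt{38}}{666} \approx -0.17736 + 0.0092559 i$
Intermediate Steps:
$W{\left(C,U \right)} = C + U + \sqrt{28 + U}$ ($W{\left(C,U \right)} = \left(C + U\right) + \sqrt{U + 28} = \left(C + U\right) + \sqrt{28 + U} = C + U + \sqrt{28 + U}$)
$S{\left(P \right)} = P \left(-2 + P\right)$ ($S{\left(P \right)} = \left(-2 + P\right) P = P \left(-2 + P\right)$)
$\frac{W{\left(-60,-66 \right)}}{666} + \frac{S{\left(4 \cdot 0 - 4 \right)}}{2029} = \frac{-60 - 66 + \sqrt{28 - 66}}{666} + \frac{\left(4 \cdot 0 - 4\right) \left(-2 + \left(4 \cdot 0 - 4\right)\right)}{2029} = \left(-60 - 66 + \sqrt{-38}\right) \frac{1}{666} + \left(0 - 4\right) \left(-2 + \left(0 - 4\right)\right) \frac{1}{2029} = \left(-60 - 66 + i \sqrt{38}\right) \frac{1}{666} + - 4 \left(-2 - 4\right) \frac{1}{2029} = \left(-126 + i \sqrt{38}\right) \frac{1}{666} + \left(-4\right) \left(-6\right) \frac{1}{2029} = \left(- \frac{7}{37} + \frac{i \sqrt{38}}{666}\right) + 24 \cdot \frac{1}{2029} = \left(- \frac{7}{37} + \frac{i \sqrt{38}}{666}\right) + \frac{24}{2029} = - \frac{13315}{75073} + \frac{i \sqrt{38}}{666}$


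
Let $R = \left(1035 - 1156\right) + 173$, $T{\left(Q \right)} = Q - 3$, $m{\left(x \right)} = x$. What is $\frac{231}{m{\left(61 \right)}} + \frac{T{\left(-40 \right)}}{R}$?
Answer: $\frac{9389}{3172} \approx 2.96$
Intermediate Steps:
$T{\left(Q \right)} = -3 + Q$ ($T{\left(Q \right)} = Q - 3 = -3 + Q$)
$R = 52$ ($R = \left(1035 - 1156\right) + 173 = -121 + 173 = 52$)
$\frac{231}{m{\left(61 \right)}} + \frac{T{\left(-40 \right)}}{R} = \frac{231}{61} + \frac{-3 - 40}{52} = 231 \cdot \frac{1}{61} - \frac{43}{52} = \frac{231}{61} - \frac{43}{52} = \frac{9389}{3172}$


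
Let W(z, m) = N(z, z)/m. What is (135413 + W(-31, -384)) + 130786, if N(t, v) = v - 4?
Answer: 102220451/384 ≈ 2.6620e+5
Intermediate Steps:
N(t, v) = -4 + v
W(z, m) = (-4 + z)/m
(135413 + W(-31, -384)) + 130786 = (135413 + (-4 - 31)/(-384)) + 130786 = (135413 - 1/384*(-35)) + 130786 = (135413 + 35/384) + 130786 = 51998627/384 + 130786 = 102220451/384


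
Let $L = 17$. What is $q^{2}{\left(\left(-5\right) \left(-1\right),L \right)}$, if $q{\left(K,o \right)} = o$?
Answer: $289$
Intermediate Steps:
$q^{2}{\left(\left(-5\right) \left(-1\right),L \right)} = 17^{2} = 289$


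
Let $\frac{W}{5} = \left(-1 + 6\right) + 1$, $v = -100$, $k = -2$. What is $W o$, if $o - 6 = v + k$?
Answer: $-2880$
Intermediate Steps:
$W = 30$ ($W = 5 \left(\left(-1 + 6\right) + 1\right) = 5 \left(5 + 1\right) = 5 \cdot 6 = 30$)
$o = -96$ ($o = 6 - 102 = -96$)
$W o = 30 \left(-96\right) = -2880$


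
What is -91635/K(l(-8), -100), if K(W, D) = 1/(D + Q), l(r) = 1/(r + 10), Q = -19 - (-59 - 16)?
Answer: 4031940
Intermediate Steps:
Q = 56 (Q = -19 - 1*(-75) = -19 + 75 = 56)
l(r) = 1/(10 + r)
K(W, D) = 1/(56 + D) (K(W, D) = 1/(D + 56) = 1/(56 + D))
-91635/K(l(-8), -100) = -91635/(1/(56 - 100)) = -91635/(1/(-44)) = -91635/(-1/44) = -91635*(-44) = 4031940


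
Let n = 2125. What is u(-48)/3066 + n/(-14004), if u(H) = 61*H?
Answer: -7919827/7156044 ≈ -1.1067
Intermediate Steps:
u(-48)/3066 + n/(-14004) = (61*(-48))/3066 + 2125/(-14004) = -2928*1/3066 + 2125*(-1/14004) = -488/511 - 2125/14004 = -7919827/7156044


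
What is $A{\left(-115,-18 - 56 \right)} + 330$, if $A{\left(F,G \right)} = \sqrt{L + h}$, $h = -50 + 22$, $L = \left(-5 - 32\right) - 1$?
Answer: $330 + i \sqrt{66} \approx 330.0 + 8.124 i$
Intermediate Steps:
$L = -38$ ($L = -37 - 1 = -38$)
$h = -28$
$A{\left(F,G \right)} = i \sqrt{66}$ ($A{\left(F,G \right)} = \sqrt{-38 - 28} = \sqrt{-66} = i \sqrt{66}$)
$A{\left(-115,-18 - 56 \right)} + 330 = i \sqrt{66} + 330 = 330 + i \sqrt{66}$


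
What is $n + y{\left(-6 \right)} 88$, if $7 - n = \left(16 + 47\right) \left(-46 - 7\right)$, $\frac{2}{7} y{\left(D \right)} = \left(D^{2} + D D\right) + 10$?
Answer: $28602$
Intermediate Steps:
$y{\left(D \right)} = 35 + 7 D^{2}$ ($y{\left(D \right)} = \frac{7 \left(\left(D^{2} + D D\right) + 10\right)}{2} = \frac{7 \left(\left(D^{2} + D^{2}\right) + 10\right)}{2} = \frac{7 \left(2 D^{2} + 10\right)}{2} = \frac{7 \left(10 + 2 D^{2}\right)}{2} = 35 + 7 D^{2}$)
$n = 3346$ ($n = 7 - \left(16 + 47\right) \left(-46 - 7\right) = 7 - 63 \left(-53\right) = 7 - -3339 = 7 + 3339 = 3346$)
$n + y{\left(-6 \right)} 88 = 3346 + \left(35 + 7 \left(-6\right)^{2}\right) 88 = 3346 + \left(35 + 7 \cdot 36\right) 88 = 3346 + \left(35 + 252\right) 88 = 3346 + 287 \cdot 88 = 3346 + 25256 = 28602$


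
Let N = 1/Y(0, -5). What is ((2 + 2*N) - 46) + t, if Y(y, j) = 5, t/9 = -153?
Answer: -7103/5 ≈ -1420.6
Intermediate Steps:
t = -1377 (t = 9*(-153) = -1377)
N = ⅕ (N = 1/5 = ⅕ ≈ 0.20000)
((2 + 2*N) - 46) + t = ((2 + 2*(⅕)) - 46) - 1377 = ((2 + ⅖) - 46) - 1377 = (12/5 - 46) - 1377 = -218/5 - 1377 = -7103/5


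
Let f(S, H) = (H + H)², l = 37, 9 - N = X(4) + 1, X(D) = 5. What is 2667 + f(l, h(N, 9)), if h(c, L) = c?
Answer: 2703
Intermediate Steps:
N = 3 (N = 9 - (5 + 1) = 9 - 1*6 = 9 - 6 = 3)
f(S, H) = 4*H² (f(S, H) = (2*H)² = 4*H²)
2667 + f(l, h(N, 9)) = 2667 + 4*3² = 2667 + 4*9 = 2667 + 36 = 2703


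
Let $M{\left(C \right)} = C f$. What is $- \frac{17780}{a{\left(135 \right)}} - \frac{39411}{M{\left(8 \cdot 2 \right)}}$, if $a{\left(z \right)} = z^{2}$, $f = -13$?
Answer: $\frac{142913447}{758160} \approx 188.5$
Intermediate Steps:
$M{\left(C \right)} = - 13 C$ ($M{\left(C \right)} = C \left(-13\right) = - 13 C$)
$- \frac{17780}{a{\left(135 \right)}} - \frac{39411}{M{\left(8 \cdot 2 \right)}} = - \frac{17780}{135^{2}} - \frac{39411}{\left(-13\right) 8 \cdot 2} = - \frac{17780}{18225} - \frac{39411}{\left(-13\right) 16} = \left(-17780\right) \frac{1}{18225} - \frac{39411}{-208} = - \frac{3556}{3645} - - \frac{39411}{208} = - \frac{3556}{3645} + \frac{39411}{208} = \frac{142913447}{758160}$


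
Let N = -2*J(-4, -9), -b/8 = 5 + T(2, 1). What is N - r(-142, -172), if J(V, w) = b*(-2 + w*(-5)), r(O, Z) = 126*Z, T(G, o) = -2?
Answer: 23736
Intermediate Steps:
b = -24 (b = -8*(5 - 2) = -8*3 = -24)
J(V, w) = 48 + 120*w (J(V, w) = -24*(-2 + w*(-5)) = -24*(-2 - 5*w) = 48 + 120*w)
N = 2064 (N = -2*(48 + 120*(-9)) = -2*(48 - 1080) = -2*(-1032) = 2064)
N - r(-142, -172) = 2064 - 126*(-172) = 2064 - 1*(-21672) = 2064 + 21672 = 23736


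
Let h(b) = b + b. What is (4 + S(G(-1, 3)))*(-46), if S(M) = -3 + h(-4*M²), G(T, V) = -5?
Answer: 9154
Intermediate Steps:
h(b) = 2*b
S(M) = -3 - 8*M² (S(M) = -3 + 2*(-4*M²) = -3 - 8*M²)
(4 + S(G(-1, 3)))*(-46) = (4 + (-3 - 8*(-5)²))*(-46) = (4 + (-3 - 8*25))*(-46) = (4 + (-3 - 200))*(-46) = (4 - 203)*(-46) = -199*(-46) = 9154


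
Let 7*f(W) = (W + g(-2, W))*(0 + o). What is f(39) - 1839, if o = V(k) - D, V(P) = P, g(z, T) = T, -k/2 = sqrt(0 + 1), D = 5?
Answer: -1917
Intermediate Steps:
k = -2 (k = -2*sqrt(0 + 1) = -2*sqrt(1) = -2*1 = -2)
o = -7 (o = -2 - 1*5 = -2 - 5 = -7)
f(W) = -2*W (f(W) = ((W + W)*(0 - 7))/7 = ((2*W)*(-7))/7 = (-14*W)/7 = -2*W)
f(39) - 1839 = -2*39 - 1839 = -78 - 1839 = -1917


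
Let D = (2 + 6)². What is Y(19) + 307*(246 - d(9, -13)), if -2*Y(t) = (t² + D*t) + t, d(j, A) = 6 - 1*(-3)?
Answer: 71961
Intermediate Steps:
d(j, A) = 9 (d(j, A) = 6 + 3 = 9)
D = 64 (D = 8² = 64)
Y(t) = -65*t/2 - t²/2 (Y(t) = -((t² + 64*t) + t)/2 = -(t² + 65*t)/2 = -65*t/2 - t²/2)
Y(19) + 307*(246 - d(9, -13)) = -½*19*(65 + 19) + 307*(246 - 1*9) = -½*19*84 + 307*(246 - 9) = -798 + 307*237 = -798 + 72759 = 71961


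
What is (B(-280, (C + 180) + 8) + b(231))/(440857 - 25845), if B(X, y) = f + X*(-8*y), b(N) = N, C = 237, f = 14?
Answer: 952245/415012 ≈ 2.2945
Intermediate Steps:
B(X, y) = 14 - 8*X*y (B(X, y) = 14 + X*(-8*y) = 14 - 8*X*y)
(B(-280, (C + 180) + 8) + b(231))/(440857 - 25845) = ((14 - 8*(-280)*((237 + 180) + 8)) + 231)/(440857 - 25845) = ((14 - 8*(-280)*(417 + 8)) + 231)/415012 = ((14 - 8*(-280)*425) + 231)*(1/415012) = ((14 + 952000) + 231)*(1/415012) = (952014 + 231)*(1/415012) = 952245*(1/415012) = 952245/415012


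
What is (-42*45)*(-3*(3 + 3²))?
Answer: 68040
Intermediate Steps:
(-42*45)*(-3*(3 + 3²)) = -(-5670)*(3 + 9) = -(-5670)*12 = -1890*(-36) = 68040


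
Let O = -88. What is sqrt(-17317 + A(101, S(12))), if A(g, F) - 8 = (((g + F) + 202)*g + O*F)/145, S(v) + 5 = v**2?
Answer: I*sqrt(14368891)/29 ≈ 130.71*I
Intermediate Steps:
S(v) = -5 + v**2
A(g, F) = 8 - 88*F/145 + g*(202 + F + g)/145 (A(g, F) = 8 + (((g + F) + 202)*g - 88*F)/145 = 8 + (((F + g) + 202)*g - 88*F)*(1/145) = 8 + ((202 + F + g)*g - 88*F)*(1/145) = 8 + (g*(202 + F + g) - 88*F)*(1/145) = 8 + (-88*F + g*(202 + F + g))*(1/145) = 8 + (-88*F/145 + g*(202 + F + g)/145) = 8 - 88*F/145 + g*(202 + F + g)/145)
sqrt(-17317 + A(101, S(12))) = sqrt(-17317 + (8 - 88*(-5 + 12**2)/145 + (1/145)*101**2 + (202/145)*101 + (1/145)*(-5 + 12**2)*101)) = sqrt(-17317 + (8 - 88*(-5 + 144)/145 + (1/145)*10201 + 20402/145 + (1/145)*(-5 + 144)*101)) = sqrt(-17317 + (8 - 88/145*139 + 10201/145 + 20402/145 + (1/145)*139*101)) = sqrt(-17317 + (8 - 12232/145 + 10201/145 + 20402/145 + 14039/145)) = sqrt(-17317 + 6714/29) = sqrt(-495479/29) = I*sqrt(14368891)/29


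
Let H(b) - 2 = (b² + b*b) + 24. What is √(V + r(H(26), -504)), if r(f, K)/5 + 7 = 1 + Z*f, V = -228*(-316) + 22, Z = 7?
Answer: √120270 ≈ 346.80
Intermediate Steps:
H(b) = 26 + 2*b² (H(b) = 2 + ((b² + b*b) + 24) = 2 + ((b² + b²) + 24) = 2 + (2*b² + 24) = 2 + (24 + 2*b²) = 26 + 2*b²)
V = 72070 (V = 72048 + 22 = 72070)
r(f, K) = -30 + 35*f (r(f, K) = -35 + 5*(1 + 7*f) = -35 + (5 + 35*f) = -30 + 35*f)
√(V + r(H(26), -504)) = √(72070 + (-30 + 35*(26 + 2*26²))) = √(72070 + (-30 + 35*(26 + 2*676))) = √(72070 + (-30 + 35*(26 + 1352))) = √(72070 + (-30 + 35*1378)) = √(72070 + (-30 + 48230)) = √(72070 + 48200) = √120270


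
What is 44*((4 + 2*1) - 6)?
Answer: 0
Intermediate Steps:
44*((4 + 2*1) - 6) = 44*((4 + 2) - 6) = 44*(6 - 6) = 44*0 = 0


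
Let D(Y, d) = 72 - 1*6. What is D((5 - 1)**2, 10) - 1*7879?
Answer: -7813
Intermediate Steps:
D(Y, d) = 66 (D(Y, d) = 72 - 6 = 66)
D((5 - 1)**2, 10) - 1*7879 = 66 - 1*7879 = 66 - 7879 = -7813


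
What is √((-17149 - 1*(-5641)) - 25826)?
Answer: I*√37334 ≈ 193.22*I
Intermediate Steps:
√((-17149 - 1*(-5641)) - 25826) = √((-17149 + 5641) - 25826) = √(-11508 - 25826) = √(-37334) = I*√37334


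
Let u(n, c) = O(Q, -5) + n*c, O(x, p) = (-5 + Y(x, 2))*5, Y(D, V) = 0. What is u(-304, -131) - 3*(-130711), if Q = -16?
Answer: 431932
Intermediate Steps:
O(x, p) = -25 (O(x, p) = (-5 + 0)*5 = -5*5 = -25)
u(n, c) = -25 + c*n (u(n, c) = -25 + n*c = -25 + c*n)
u(-304, -131) - 3*(-130711) = (-25 - 131*(-304)) - 3*(-130711) = (-25 + 39824) + 392133 = 39799 + 392133 = 431932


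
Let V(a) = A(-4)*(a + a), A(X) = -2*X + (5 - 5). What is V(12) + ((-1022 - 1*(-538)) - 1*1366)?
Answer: -1658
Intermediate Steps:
A(X) = -2*X (A(X) = -2*X + 0 = -2*X)
V(a) = 16*a (V(a) = (-2*(-4))*(a + a) = 8*(2*a) = 16*a)
V(12) + ((-1022 - 1*(-538)) - 1*1366) = 16*12 + ((-1022 - 1*(-538)) - 1*1366) = 192 + ((-1022 + 538) - 1366) = 192 + (-484 - 1366) = 192 - 1850 = -1658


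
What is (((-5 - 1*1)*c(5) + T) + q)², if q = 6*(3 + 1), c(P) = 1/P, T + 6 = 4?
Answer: 10816/25 ≈ 432.64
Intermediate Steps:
T = -2 (T = -6 + 4 = -2)
q = 24 (q = 6*4 = 24)
(((-5 - 1*1)*c(5) + T) + q)² = (((-5 - 1*1)/5 - 2) + 24)² = (((-5 - 1)*(⅕) - 2) + 24)² = ((-6*⅕ - 2) + 24)² = ((-6/5 - 2) + 24)² = (-16/5 + 24)² = (104/5)² = 10816/25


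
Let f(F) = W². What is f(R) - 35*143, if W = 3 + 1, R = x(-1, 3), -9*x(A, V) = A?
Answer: -4989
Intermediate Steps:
x(A, V) = -A/9
R = ⅑ (R = -⅑*(-1) = ⅑ ≈ 0.11111)
W = 4
f(F) = 16 (f(F) = 4² = 16)
f(R) - 35*143 = 16 - 35*143 = 16 - 5005 = -4989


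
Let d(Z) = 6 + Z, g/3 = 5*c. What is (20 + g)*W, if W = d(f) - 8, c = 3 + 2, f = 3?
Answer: 95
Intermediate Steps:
c = 5
g = 75 (g = 3*(5*5) = 3*25 = 75)
W = 1 (W = (6 + 3) - 8 = 9 - 8 = 1)
(20 + g)*W = (20 + 75)*1 = 95*1 = 95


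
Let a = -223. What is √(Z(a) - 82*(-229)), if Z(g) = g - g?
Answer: √18778 ≈ 137.03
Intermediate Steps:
Z(g) = 0
√(Z(a) - 82*(-229)) = √(0 - 82*(-229)) = √(0 + 18778) = √18778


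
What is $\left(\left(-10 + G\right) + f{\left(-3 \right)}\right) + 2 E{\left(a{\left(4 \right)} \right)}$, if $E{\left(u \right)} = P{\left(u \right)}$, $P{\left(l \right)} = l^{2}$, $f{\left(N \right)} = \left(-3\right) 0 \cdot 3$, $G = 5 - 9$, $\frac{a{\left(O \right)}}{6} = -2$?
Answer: $274$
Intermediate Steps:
$a{\left(O \right)} = -12$ ($a{\left(O \right)} = 6 \left(-2\right) = -12$)
$G = -4$
$f{\left(N \right)} = 0$ ($f{\left(N \right)} = 0 \cdot 3 = 0$)
$E{\left(u \right)} = u^{2}$
$\left(\left(-10 + G\right) + f{\left(-3 \right)}\right) + 2 E{\left(a{\left(4 \right)} \right)} = \left(\left(-10 - 4\right) + 0\right) + 2 \left(-12\right)^{2} = \left(-14 + 0\right) + 2 \cdot 144 = -14 + 288 = 274$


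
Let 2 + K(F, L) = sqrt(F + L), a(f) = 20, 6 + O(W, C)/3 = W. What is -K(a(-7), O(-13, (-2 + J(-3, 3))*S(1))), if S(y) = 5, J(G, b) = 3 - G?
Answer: 2 - I*sqrt(37) ≈ 2.0 - 6.0828*I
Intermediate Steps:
O(W, C) = -18 + 3*W
K(F, L) = -2 + sqrt(F + L)
-K(a(-7), O(-13, (-2 + J(-3, 3))*S(1))) = -(-2 + sqrt(20 + (-18 + 3*(-13)))) = -(-2 + sqrt(20 + (-18 - 39))) = -(-2 + sqrt(20 - 57)) = -(-2 + sqrt(-37)) = -(-2 + I*sqrt(37)) = 2 - I*sqrt(37)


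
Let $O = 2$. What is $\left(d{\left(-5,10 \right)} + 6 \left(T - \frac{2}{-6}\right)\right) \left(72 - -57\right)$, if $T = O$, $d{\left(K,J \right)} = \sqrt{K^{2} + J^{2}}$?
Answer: $1806 + 645 \sqrt{5} \approx 3248.3$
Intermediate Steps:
$d{\left(K,J \right)} = \sqrt{J^{2} + K^{2}}$
$T = 2$
$\left(d{\left(-5,10 \right)} + 6 \left(T - \frac{2}{-6}\right)\right) \left(72 - -57\right) = \left(\sqrt{10^{2} + \left(-5\right)^{2}} + 6 \left(2 - \frac{2}{-6}\right)\right) \left(72 - -57\right) = \left(\sqrt{100 + 25} + 6 \left(2 - - \frac{1}{3}\right)\right) \left(72 + 57\right) = \left(\sqrt{125} + 6 \left(2 + \frac{1}{3}\right)\right) 129 = \left(5 \sqrt{5} + 6 \cdot \frac{7}{3}\right) 129 = \left(5 \sqrt{5} + 14\right) 129 = \left(14 + 5 \sqrt{5}\right) 129 = 1806 + 645 \sqrt{5}$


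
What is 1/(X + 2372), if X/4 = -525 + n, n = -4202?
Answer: -1/16536 ≈ -6.0474e-5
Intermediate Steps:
X = -18908 (X = 4*(-525 - 4202) = 4*(-4727) = -18908)
1/(X + 2372) = 1/(-18908 + 2372) = 1/(-16536) = -1/16536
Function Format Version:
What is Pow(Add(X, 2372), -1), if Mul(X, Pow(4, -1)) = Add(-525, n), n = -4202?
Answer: Rational(-1, 16536) ≈ -6.0474e-5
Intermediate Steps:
X = -18908 (X = Mul(4, Add(-525, -4202)) = Mul(4, -4727) = -18908)
Pow(Add(X, 2372), -1) = Pow(Add(-18908, 2372), -1) = Pow(-16536, -1) = Rational(-1, 16536)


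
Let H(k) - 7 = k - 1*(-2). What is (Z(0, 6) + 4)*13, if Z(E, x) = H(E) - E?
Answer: 169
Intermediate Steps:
H(k) = 9 + k (H(k) = 7 + (k - 1*(-2)) = 7 + (k + 2) = 7 + (2 + k) = 9 + k)
Z(E, x) = 9 (Z(E, x) = (9 + E) - E = 9)
(Z(0, 6) + 4)*13 = (9 + 4)*13 = 13*13 = 169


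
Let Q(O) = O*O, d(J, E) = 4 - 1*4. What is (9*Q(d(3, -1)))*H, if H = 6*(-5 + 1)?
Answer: 0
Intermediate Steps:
d(J, E) = 0 (d(J, E) = 4 - 4 = 0)
Q(O) = O²
H = -24 (H = 6*(-4) = -24)
(9*Q(d(3, -1)))*H = (9*0²)*(-24) = (9*0)*(-24) = 0*(-24) = 0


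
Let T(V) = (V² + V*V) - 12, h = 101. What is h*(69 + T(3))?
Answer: 7575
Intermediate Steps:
T(V) = -12 + 2*V² (T(V) = (V² + V²) - 12 = 2*V² - 12 = -12 + 2*V²)
h*(69 + T(3)) = 101*(69 + (-12 + 2*3²)) = 101*(69 + (-12 + 2*9)) = 101*(69 + (-12 + 18)) = 101*(69 + 6) = 101*75 = 7575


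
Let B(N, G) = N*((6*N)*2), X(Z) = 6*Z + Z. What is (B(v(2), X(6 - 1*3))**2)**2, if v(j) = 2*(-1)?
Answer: 5308416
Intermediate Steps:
v(j) = -2
X(Z) = 7*Z
B(N, G) = 12*N**2 (B(N, G) = N*(12*N) = 12*N**2)
(B(v(2), X(6 - 1*3))**2)**2 = ((12*(-2)**2)**2)**2 = ((12*4)**2)**2 = (48**2)**2 = 2304**2 = 5308416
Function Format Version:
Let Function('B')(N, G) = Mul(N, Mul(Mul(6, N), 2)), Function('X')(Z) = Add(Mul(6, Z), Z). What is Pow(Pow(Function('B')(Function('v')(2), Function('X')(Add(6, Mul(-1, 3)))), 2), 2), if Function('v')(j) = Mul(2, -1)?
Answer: 5308416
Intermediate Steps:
Function('v')(j) = -2
Function('X')(Z) = Mul(7, Z)
Function('B')(N, G) = Mul(12, Pow(N, 2)) (Function('B')(N, G) = Mul(N, Mul(12, N)) = Mul(12, Pow(N, 2)))
Pow(Pow(Function('B')(Function('v')(2), Function('X')(Add(6, Mul(-1, 3)))), 2), 2) = Pow(Pow(Mul(12, Pow(-2, 2)), 2), 2) = Pow(Pow(Mul(12, 4), 2), 2) = Pow(Pow(48, 2), 2) = Pow(2304, 2) = 5308416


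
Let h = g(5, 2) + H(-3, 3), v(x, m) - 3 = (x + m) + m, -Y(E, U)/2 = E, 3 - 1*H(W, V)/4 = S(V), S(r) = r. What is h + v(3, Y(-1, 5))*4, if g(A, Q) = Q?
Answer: 42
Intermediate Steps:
H(W, V) = 12 - 4*V
Y(E, U) = -2*E
v(x, m) = 3 + x + 2*m (v(x, m) = 3 + ((x + m) + m) = 3 + ((m + x) + m) = 3 + (x + 2*m) = 3 + x + 2*m)
h = 2 (h = 2 + (12 - 4*3) = 2 + (12 - 12) = 2 + 0 = 2)
h + v(3, Y(-1, 5))*4 = 2 + (3 + 3 + 2*(-2*(-1)))*4 = 2 + (3 + 3 + 2*2)*4 = 2 + (3 + 3 + 4)*4 = 2 + 10*4 = 2 + 40 = 42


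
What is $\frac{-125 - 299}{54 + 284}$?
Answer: $- \frac{212}{169} \approx -1.2544$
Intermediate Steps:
$\frac{-125 - 299}{54 + 284} = - \frac{424}{338} = \left(-424\right) \frac{1}{338} = - \frac{212}{169}$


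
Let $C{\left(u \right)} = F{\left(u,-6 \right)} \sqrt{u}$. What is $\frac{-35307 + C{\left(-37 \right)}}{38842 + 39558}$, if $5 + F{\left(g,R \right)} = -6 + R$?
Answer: $- \frac{35307}{78400} - \frac{17 i \sqrt{37}}{78400} \approx -0.45034 - 0.001319 i$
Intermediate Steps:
$F{\left(g,R \right)} = -11 + R$ ($F{\left(g,R \right)} = -5 + \left(-6 + R\right) = -11 + R$)
$C{\left(u \right)} = - 17 \sqrt{u}$ ($C{\left(u \right)} = \left(-11 - 6\right) \sqrt{u} = - 17 \sqrt{u}$)
$\frac{-35307 + C{\left(-37 \right)}}{38842 + 39558} = \frac{-35307 - 17 \sqrt{-37}}{38842 + 39558} = \frac{-35307 - 17 i \sqrt{37}}{78400} = \left(-35307 - 17 i \sqrt{37}\right) \frac{1}{78400} = - \frac{35307}{78400} - \frac{17 i \sqrt{37}}{78400}$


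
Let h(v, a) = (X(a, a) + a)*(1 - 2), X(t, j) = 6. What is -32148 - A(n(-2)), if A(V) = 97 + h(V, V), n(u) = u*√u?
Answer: -32239 - 2*I*√2 ≈ -32239.0 - 2.8284*I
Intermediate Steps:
n(u) = u^(3/2)
h(v, a) = -6 - a (h(v, a) = (6 + a)*(1 - 2) = (6 + a)*(-1) = -6 - a)
A(V) = 91 - V (A(V) = 97 + (-6 - V) = 91 - V)
-32148 - A(n(-2)) = -32148 - (91 - (-2)^(3/2)) = -32148 - (91 - (-2)*I*√2) = -32148 - (91 + 2*I*√2) = -32148 + (-91 - 2*I*√2) = -32239 - 2*I*√2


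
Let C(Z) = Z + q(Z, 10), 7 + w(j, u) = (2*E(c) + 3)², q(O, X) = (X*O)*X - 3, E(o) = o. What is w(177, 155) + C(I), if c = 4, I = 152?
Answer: 15463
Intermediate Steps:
q(O, X) = -3 + O*X² (q(O, X) = (O*X)*X - 3 = O*X² - 3 = -3 + O*X²)
w(j, u) = 114 (w(j, u) = -7 + (2*4 + 3)² = -7 + (8 + 3)² = -7 + 11² = -7 + 121 = 114)
C(Z) = -3 + 101*Z (C(Z) = Z + (-3 + Z*10²) = Z + (-3 + Z*100) = Z + (-3 + 100*Z) = -3 + 101*Z)
w(177, 155) + C(I) = 114 + (-3 + 101*152) = 114 + (-3 + 15352) = 114 + 15349 = 15463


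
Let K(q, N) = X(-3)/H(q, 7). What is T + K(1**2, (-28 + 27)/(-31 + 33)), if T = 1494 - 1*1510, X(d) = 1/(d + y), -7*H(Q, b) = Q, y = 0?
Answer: -41/3 ≈ -13.667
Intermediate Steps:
H(Q, b) = -Q/7
X(d) = 1/d (X(d) = 1/(d + 0) = 1/d)
T = -16 (T = 1494 - 1510 = -16)
K(q, N) = 7/(3*q) (K(q, N) = 1/((-3)*((-q/7))) = -(-7)/(3*q) = 7/(3*q))
T + K(1**2, (-28 + 27)/(-31 + 33)) = -16 + 7/(3*(1**2)) = -16 + (7/3)/1 = -16 + (7/3)*1 = -16 + 7/3 = -41/3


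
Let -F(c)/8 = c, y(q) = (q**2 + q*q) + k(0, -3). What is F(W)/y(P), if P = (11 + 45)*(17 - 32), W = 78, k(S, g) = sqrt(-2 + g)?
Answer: -176117760/398297088001 + 624*I*sqrt(5)/1991485440005 ≈ -0.00044218 + 7.0064e-10*I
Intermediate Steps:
P = -840 (P = 56*(-15) = -840)
y(q) = 2*q**2 + I*sqrt(5) (y(q) = (q**2 + q*q) + sqrt(-2 - 3) = (q**2 + q**2) + sqrt(-5) = 2*q**2 + I*sqrt(5))
F(c) = -8*c
F(W)/y(P) = (-8*78)/(2*(-840)**2 + I*sqrt(5)) = -624/(2*705600 + I*sqrt(5)) = -624/(1411200 + I*sqrt(5))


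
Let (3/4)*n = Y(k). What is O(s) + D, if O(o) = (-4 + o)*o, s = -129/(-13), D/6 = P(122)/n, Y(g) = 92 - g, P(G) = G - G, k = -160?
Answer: 9933/169 ≈ 58.775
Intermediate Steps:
P(G) = 0
n = 336 (n = 4*(92 - 1*(-160))/3 = 4*(92 + 160)/3 = (4/3)*252 = 336)
D = 0 (D = 6*(0/336) = 6*(0*(1/336)) = 6*0 = 0)
s = 129/13 (s = -129*(-1/13) = 129/13 ≈ 9.9231)
O(o) = o*(-4 + o)
O(s) + D = 129*(-4 + 129/13)/13 + 0 = (129/13)*(77/13) + 0 = 9933/169 + 0 = 9933/169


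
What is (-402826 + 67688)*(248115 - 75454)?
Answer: -57865262218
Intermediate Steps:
(-402826 + 67688)*(248115 - 75454) = -335138*172661 = -57865262218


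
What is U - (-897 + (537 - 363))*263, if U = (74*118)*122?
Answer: 1255453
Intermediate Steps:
U = 1065304 (U = 8732*122 = 1065304)
U - (-897 + (537 - 363))*263 = 1065304 - (-897 + (537 - 363))*263 = 1065304 - (-897 + 174)*263 = 1065304 - (-723)*263 = 1065304 - 1*(-190149) = 1065304 + 190149 = 1255453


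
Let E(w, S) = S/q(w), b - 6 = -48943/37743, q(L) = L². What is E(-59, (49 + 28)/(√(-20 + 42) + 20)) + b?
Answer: 5562751345/1182450447 - 11*√22/187974 ≈ 4.7042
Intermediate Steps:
b = 177515/37743 (b = 6 - 48943/37743 = 177515/37743 ≈ 4.7033)
E(w, S) = S/w² (E(w, S) = S/(w²) = S/w²)
E(-59, (49 + 28)/(√(-20 + 42) + 20)) + b = ((49 + 28)/(√(-20 + 42) + 20))/(-59)² + 177515/37743 = (77/(√22 + 20))*(1/3481) + 177515/37743 = (77/(20 + √22))*(1/3481) + 177515/37743 = 77/(3481*(20 + √22)) + 177515/37743 = 177515/37743 + 77/(3481*(20 + √22))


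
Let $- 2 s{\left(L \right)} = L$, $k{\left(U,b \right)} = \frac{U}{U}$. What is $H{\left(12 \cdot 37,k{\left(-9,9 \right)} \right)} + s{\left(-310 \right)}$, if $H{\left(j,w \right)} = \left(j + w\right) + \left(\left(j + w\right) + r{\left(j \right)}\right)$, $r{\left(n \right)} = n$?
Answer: $1489$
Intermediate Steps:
$k{\left(U,b \right)} = 1$
$s{\left(L \right)} = - \frac{L}{2}$
$H{\left(j,w \right)} = 2 w + 3 j$ ($H{\left(j,w \right)} = \left(j + w\right) + \left(\left(j + w\right) + j\right) = \left(j + w\right) + \left(w + 2 j\right) = 2 w + 3 j$)
$H{\left(12 \cdot 37,k{\left(-9,9 \right)} \right)} + s{\left(-310 \right)} = \left(2 \cdot 1 + 3 \cdot 12 \cdot 37\right) - -155 = \left(2 + 3 \cdot 444\right) + 155 = \left(2 + 1332\right) + 155 = 1334 + 155 = 1489$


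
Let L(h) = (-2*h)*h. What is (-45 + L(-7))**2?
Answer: 20449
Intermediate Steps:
L(h) = -2*h**2
(-45 + L(-7))**2 = (-45 - 2*(-7)**2)**2 = (-45 - 2*49)**2 = (-45 - 98)**2 = (-143)**2 = 20449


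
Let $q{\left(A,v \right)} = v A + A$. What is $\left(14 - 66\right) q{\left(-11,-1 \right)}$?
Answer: $0$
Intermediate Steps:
$q{\left(A,v \right)} = A + A v$ ($q{\left(A,v \right)} = A v + A = A + A v$)
$\left(14 - 66\right) q{\left(-11,-1 \right)} = \left(14 - 66\right) \left(- 11 \left(1 - 1\right)\right) = - 52 \left(\left(-11\right) 0\right) = \left(-52\right) 0 = 0$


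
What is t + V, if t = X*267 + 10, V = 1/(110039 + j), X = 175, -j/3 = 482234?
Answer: 62468945304/1336663 ≈ 46735.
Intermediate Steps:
j = -1446702 (j = -3*482234 = -1446702)
V = -1/1336663 (V = 1/(110039 - 1446702) = 1/(-1336663) = -1/1336663 ≈ -7.4813e-7)
t = 46735 (t = 175*267 + 10 = 46725 + 10 = 46735)
t + V = 46735 - 1/1336663 = 62468945304/1336663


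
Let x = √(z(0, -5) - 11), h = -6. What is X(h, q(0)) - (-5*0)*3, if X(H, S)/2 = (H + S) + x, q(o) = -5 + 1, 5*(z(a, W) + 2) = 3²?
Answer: -20 + 4*I*√70/5 ≈ -20.0 + 6.6933*I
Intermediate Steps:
z(a, W) = -⅕ (z(a, W) = -2 + (⅕)*3² = -2 + (⅕)*9 = -2 + 9/5 = -⅕)
q(o) = -4
x = 2*I*√70/5 (x = √(-⅕ - 11) = √(-56/5) = 2*I*√70/5 ≈ 3.3466*I)
X(H, S) = 2*H + 2*S + 4*I*√70/5 (X(H, S) = 2*((H + S) + 2*I*√70/5) = 2*(H + S + 2*I*√70/5) = 2*H + 2*S + 4*I*√70/5)
X(h, q(0)) - (-5*0)*3 = (2*(-6) + 2*(-4) + 4*I*√70/5) - (-5*0)*3 = (-12 - 8 + 4*I*√70/5) - 0*3 = (-20 + 4*I*√70/5) - 1*0 = (-20 + 4*I*√70/5) + 0 = -20 + 4*I*√70/5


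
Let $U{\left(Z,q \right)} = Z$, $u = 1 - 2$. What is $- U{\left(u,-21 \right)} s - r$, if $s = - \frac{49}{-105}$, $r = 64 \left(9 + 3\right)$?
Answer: $- \frac{11513}{15} \approx -767.53$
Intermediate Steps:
$u = -1$
$r = 768$ ($r = 64 \cdot 12 = 768$)
$s = \frac{7}{15}$ ($s = \left(-49\right) \left(- \frac{1}{105}\right) = \frac{7}{15} \approx 0.46667$)
$- U{\left(u,-21 \right)} s - r = \left(-1\right) \left(-1\right) \frac{7}{15} - 768 = 1 \cdot \frac{7}{15} - 768 = \frac{7}{15} - 768 = - \frac{11513}{15}$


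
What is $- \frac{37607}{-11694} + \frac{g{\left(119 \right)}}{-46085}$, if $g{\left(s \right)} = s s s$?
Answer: $- \frac{17973130751}{538917990} \approx -33.35$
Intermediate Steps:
$g{\left(s \right)} = s^{3}$ ($g{\left(s \right)} = s^{2} s = s^{3}$)
$- \frac{37607}{-11694} + \frac{g{\left(119 \right)}}{-46085} = - \frac{37607}{-11694} + \frac{119^{3}}{-46085} = \left(-37607\right) \left(- \frac{1}{11694}\right) + 1685159 \left(- \frac{1}{46085}\right) = \frac{37607}{11694} - \frac{1685159}{46085} = - \frac{17973130751}{538917990}$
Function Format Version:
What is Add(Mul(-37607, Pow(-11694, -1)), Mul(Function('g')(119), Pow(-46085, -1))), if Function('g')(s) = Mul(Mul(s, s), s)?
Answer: Rational(-17973130751, 538917990) ≈ -33.350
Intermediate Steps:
Function('g')(s) = Pow(s, 3) (Function('g')(s) = Mul(Pow(s, 2), s) = Pow(s, 3))
Add(Mul(-37607, Pow(-11694, -1)), Mul(Function('g')(119), Pow(-46085, -1))) = Add(Mul(-37607, Pow(-11694, -1)), Mul(Pow(119, 3), Pow(-46085, -1))) = Add(Mul(-37607, Rational(-1, 11694)), Mul(1685159, Rational(-1, 46085))) = Add(Rational(37607, 11694), Rational(-1685159, 46085)) = Rational(-17973130751, 538917990)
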